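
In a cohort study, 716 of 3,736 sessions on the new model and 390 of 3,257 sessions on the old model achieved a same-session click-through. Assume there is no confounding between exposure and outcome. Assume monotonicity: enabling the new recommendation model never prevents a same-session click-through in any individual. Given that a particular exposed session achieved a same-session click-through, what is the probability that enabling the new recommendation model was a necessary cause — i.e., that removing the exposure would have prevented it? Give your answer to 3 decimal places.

PN ≈ 0.375

p₁ = P(outcome | exposed) = 716/3736 = 0.19165
p₀ = P(outcome | unexposed) = 390/3257 = 0.11974
Under exogeneity and monotonicity, PN = (p₁ − p₀) / p₁.
PN = (0.19165 − 0.11974) / 0.19165 = 0.071907 / 0.19165 ≈ 0.3752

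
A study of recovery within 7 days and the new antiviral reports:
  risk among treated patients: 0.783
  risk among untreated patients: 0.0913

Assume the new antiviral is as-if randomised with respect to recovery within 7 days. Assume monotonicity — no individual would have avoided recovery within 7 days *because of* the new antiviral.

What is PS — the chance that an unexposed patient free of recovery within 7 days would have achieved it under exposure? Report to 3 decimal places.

PS ≈ 0.761

Let p₁ = 0.783, p₀ = 0.0913.
Under exogeneity and monotonicity, PS = (p₁ − p₀) / (1 − p₀).
PS = (0.783 − 0.0913) / (1 − 0.0913) = 0.6917 / 0.9087 ≈ 0.7612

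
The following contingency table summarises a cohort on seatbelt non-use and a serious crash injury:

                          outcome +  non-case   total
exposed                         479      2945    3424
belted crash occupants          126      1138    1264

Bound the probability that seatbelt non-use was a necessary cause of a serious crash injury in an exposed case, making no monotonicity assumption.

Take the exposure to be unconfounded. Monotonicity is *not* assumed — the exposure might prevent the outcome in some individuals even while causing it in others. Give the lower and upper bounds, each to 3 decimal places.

p₁ = P(outcome | exposed) = 479/3424 = 0.13989
p₀ = P(outcome | unexposed) = 126/1264 = 0.099684
Under exogeneity alone the bounds on PN are max{0,(p₁−p₀)/p₁} ≤ PN ≤ min{1,(1−p₀)/p₁}.
  lower = (p₁ − p₀)/p₁ = 0.040211 / 0.13989 ≈ 0.2874
  upper = min{1, (1 − p₀)/p₁} = 0.90032 / 0.13989 ≈ 6.4357 → capped at 1

0.287 ≤ PN ≤ 1.000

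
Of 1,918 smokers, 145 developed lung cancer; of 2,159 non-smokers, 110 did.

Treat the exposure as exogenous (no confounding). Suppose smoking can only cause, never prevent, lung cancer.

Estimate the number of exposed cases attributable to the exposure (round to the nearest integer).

about 47 cases

p₁ = P(outcome | exposed) = 145/1918 = 0.0756
p₀ = P(outcome | unexposed) = 110/2159 = 0.05095
PN = (p₁ − p₀)/p₁ = (0.0756 − 0.05095) / 0.0756 ≈ 0.32606.
Attributable cases ≈ PN × (exposed cases) = 0.32606 × 145 ≈ 47.28.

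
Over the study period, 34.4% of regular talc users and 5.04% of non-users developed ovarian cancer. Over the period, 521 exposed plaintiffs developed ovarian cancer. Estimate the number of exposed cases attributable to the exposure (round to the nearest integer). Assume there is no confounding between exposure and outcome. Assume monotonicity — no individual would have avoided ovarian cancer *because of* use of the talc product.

about 445 cases

p₁ = 0.344, p₀ = 0.0504.
PN = (p₁ − p₀)/p₁ = (0.344 − 0.0504) / 0.344 ≈ 0.85349.
Attributable cases ≈ PN × (exposed cases) = 0.85349 × 521 ≈ 444.67.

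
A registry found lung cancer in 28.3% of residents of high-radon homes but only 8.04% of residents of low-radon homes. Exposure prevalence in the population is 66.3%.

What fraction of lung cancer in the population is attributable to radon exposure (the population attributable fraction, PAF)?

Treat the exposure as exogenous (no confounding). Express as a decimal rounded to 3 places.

p₁ = 0.283, p₀ = 0.0804.
Overall risk P(Y=1) = π·p₁ + (1−π)·p₀ = 0.663×0.283 + 0.337×0.0804 = 0.21472.
Under exogeneity, PAF = [P(Y=1) − p₀] / P(Y=1).
PAF = (0.21472 − 0.0804) / 0.21472 ≈ 0.6256

PAF ≈ 0.626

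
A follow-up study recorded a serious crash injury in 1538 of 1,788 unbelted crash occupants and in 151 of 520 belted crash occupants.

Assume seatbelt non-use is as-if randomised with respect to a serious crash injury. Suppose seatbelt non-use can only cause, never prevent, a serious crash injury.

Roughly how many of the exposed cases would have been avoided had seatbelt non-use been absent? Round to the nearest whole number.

p₁ = P(outcome | exposed) = 1538/1788 = 0.86018
p₀ = P(outcome | unexposed) = 151/520 = 0.29038
PN = (p₁ − p₀)/p₁ = (0.86018 − 0.29038) / 0.86018 ≈ 0.66241.
Attributable cases ≈ PN × (exposed cases) = 0.66241 × 1538 ≈ 1018.79.

about 1019 cases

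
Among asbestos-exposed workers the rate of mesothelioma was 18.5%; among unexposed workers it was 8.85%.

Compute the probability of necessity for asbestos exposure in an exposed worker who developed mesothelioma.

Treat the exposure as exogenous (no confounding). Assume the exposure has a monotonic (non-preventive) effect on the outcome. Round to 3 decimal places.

p₁ = 0.185, p₀ = 0.0885.
Under exogeneity and monotonicity, PN = (p₁ − p₀) / p₁.
PN = (0.185 − 0.0885) / 0.185 = 0.0965 / 0.185 ≈ 0.5216

PN ≈ 0.522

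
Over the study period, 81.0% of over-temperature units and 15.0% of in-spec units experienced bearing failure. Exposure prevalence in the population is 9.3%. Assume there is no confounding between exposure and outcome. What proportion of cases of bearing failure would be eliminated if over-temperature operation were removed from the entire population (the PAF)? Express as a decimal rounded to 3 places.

p₁ = 0.81, p₀ = 0.15.
Overall risk P(Y=1) = π·p₁ + (1−π)·p₀ = 0.093×0.81 + 0.907×0.15 = 0.21138.
Under exogeneity, PAF = [P(Y=1) − p₀] / P(Y=1).
PAF = (0.21138 − 0.15) / 0.21138 ≈ 0.2904

PAF ≈ 0.290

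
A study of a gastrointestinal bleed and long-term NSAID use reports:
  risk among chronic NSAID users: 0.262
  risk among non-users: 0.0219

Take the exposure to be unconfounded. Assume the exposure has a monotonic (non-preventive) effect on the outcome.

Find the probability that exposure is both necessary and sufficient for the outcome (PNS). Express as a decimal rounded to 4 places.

PNS ≈ 0.2401

Let p₁ = 0.262, p₀ = 0.0219.
Under exogeneity and monotonicity, PNS = p₁ − p₀.
PNS = 0.262 − 0.0219 = 0.2401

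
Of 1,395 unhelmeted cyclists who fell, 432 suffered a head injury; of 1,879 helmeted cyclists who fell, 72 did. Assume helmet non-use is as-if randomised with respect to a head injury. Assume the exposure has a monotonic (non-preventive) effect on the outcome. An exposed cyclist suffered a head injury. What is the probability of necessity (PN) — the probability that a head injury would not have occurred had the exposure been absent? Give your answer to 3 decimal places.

p₁ = P(outcome | exposed) = 432/1395 = 0.30968
p₀ = P(outcome | unexposed) = 72/1879 = 0.038318
Under exogeneity and monotonicity, PN = (p₁ − p₀) / p₁.
PN = (0.30968 − 0.038318) / 0.30968 = 0.27136 / 0.30968 ≈ 0.8763

PN ≈ 0.876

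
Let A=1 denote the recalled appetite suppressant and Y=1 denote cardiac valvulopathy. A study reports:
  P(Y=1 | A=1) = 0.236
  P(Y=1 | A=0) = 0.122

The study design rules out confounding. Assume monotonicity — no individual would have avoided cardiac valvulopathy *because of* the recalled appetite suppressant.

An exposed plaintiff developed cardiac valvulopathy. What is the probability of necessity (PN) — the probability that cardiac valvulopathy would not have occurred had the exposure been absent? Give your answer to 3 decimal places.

PN ≈ 0.483

Let p₁ = 0.236, p₀ = 0.122.
Under exogeneity and monotonicity, PN = (p₁ − p₀) / p₁.
PN = (0.236 − 0.122) / 0.236 = 0.114 / 0.236 ≈ 0.4831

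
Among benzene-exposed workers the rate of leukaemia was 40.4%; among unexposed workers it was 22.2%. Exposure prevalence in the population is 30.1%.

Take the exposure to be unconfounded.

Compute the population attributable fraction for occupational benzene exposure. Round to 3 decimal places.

p₁ = 0.404, p₀ = 0.222.
Overall risk P(Y=1) = π·p₁ + (1−π)·p₀ = 0.301×0.404 + 0.699×0.222 = 0.27678.
Under exogeneity, PAF = [P(Y=1) − p₀] / P(Y=1).
PAF = (0.27678 − 0.222) / 0.27678 ≈ 0.1979

PAF ≈ 0.198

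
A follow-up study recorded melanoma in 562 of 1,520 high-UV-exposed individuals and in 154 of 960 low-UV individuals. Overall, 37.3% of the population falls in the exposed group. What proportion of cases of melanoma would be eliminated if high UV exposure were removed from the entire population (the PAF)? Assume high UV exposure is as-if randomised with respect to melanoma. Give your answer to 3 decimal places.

p₁ = P(outcome | exposed) = 562/1520 = 0.36974
p₀ = P(outcome | unexposed) = 154/960 = 0.16042
Overall risk P(Y=1) = π·p₁ + (1−π)·p₀ = 0.373×0.36974 + 0.627×0.16042 = 0.23849.
Under exogeneity, PAF = [P(Y=1) − p₀] / P(Y=1).
PAF = (0.23849 − 0.16042) / 0.23849 ≈ 0.3274

PAF ≈ 0.327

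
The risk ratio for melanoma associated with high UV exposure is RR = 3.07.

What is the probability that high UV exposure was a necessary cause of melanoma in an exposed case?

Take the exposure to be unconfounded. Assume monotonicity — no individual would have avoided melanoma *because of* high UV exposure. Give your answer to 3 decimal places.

PN ≈ 0.674

Under exogeneity and monotonicity, PN = (RR − 1) / RR = 1 − 1/RR.
PN = (3.07 − 1) / 3.07 = 2.07 / 3.07 ≈ 0.6743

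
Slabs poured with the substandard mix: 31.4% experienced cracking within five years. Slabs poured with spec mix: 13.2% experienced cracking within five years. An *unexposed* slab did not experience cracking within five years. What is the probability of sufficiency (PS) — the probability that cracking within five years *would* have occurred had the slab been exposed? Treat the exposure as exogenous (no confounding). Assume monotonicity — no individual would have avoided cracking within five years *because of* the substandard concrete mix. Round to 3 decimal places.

PS ≈ 0.210

p₁ = 0.314, p₀ = 0.132.
Under exogeneity and monotonicity, PS = (p₁ − p₀) / (1 − p₀).
PS = (0.314 − 0.132) / (1 − 0.132) = 0.182 / 0.868 ≈ 0.2097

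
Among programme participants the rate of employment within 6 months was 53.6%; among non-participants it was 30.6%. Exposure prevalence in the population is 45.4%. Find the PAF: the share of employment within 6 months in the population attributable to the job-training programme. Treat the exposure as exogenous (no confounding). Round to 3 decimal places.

PAF ≈ 0.254

p₁ = 0.536, p₀ = 0.306.
Overall risk P(Y=1) = π·p₁ + (1−π)·p₀ = 0.454×0.536 + 0.546×0.306 = 0.41042.
Under exogeneity, PAF = [P(Y=1) − p₀] / P(Y=1).
PAF = (0.41042 − 0.306) / 0.41042 ≈ 0.2544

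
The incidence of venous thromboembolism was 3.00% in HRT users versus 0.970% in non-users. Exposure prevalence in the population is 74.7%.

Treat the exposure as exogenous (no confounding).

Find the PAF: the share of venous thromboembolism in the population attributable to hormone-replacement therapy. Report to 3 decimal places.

p₁ = 0.03, p₀ = 0.0097.
Overall risk P(Y=1) = π·p₁ + (1−π)·p₀ = 0.747×0.03 + 0.253×0.0097 = 0.024864.
Under exogeneity, PAF = [P(Y=1) − p₀] / P(Y=1).
PAF = (0.024864 − 0.0097) / 0.024864 ≈ 0.6099

PAF ≈ 0.610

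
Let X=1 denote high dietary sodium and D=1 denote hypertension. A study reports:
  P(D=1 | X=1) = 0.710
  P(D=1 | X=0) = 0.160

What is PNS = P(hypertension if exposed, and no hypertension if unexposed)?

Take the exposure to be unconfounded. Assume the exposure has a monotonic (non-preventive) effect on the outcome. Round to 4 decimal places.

Let p₁ = 0.71, p₀ = 0.16.
Under exogeneity and monotonicity, PNS = p₁ − p₀.
PNS = 0.71 − 0.16 = 0.55

PNS ≈ 0.5500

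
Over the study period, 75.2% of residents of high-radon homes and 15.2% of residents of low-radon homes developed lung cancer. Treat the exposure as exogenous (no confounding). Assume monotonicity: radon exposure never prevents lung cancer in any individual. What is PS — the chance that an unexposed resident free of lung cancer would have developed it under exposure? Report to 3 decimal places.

p₁ = 0.752, p₀ = 0.152.
Under exogeneity and monotonicity, PS = (p₁ − p₀) / (1 − p₀).
PS = (0.752 − 0.152) / (1 − 0.152) = 0.6 / 0.848 ≈ 0.7075

PS ≈ 0.708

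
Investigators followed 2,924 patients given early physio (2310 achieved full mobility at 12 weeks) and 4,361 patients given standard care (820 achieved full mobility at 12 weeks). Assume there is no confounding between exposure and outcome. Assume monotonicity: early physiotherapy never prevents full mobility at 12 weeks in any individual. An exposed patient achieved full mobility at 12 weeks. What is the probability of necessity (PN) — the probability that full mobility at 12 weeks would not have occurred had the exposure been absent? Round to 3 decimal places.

PN ≈ 0.762

p₁ = P(outcome | exposed) = 2310/2924 = 0.79001
p₀ = P(outcome | unexposed) = 820/4361 = 0.18803
Under exogeneity and monotonicity, PN = (p₁ − p₀) / p₁.
PN = (0.79001 − 0.18803) / 0.79001 = 0.60198 / 0.79001 ≈ 0.7620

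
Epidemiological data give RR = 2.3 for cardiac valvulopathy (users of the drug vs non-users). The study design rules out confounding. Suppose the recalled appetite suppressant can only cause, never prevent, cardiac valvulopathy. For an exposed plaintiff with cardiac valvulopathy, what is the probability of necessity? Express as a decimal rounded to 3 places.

PN ≈ 0.565

Under exogeneity and monotonicity, PN = (RR − 1) / RR = 1 − 1/RR.
PN = (2.3 − 1) / 2.3 = 1.3 / 2.3 ≈ 0.5652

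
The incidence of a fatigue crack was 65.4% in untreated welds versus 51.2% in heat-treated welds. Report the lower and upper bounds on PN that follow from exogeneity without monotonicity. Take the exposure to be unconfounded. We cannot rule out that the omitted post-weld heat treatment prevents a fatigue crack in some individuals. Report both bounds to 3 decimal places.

p₁ = 0.654, p₀ = 0.512.
Under exogeneity alone the bounds on PN are max{0,(p₁−p₀)/p₁} ≤ PN ≤ min{1,(1−p₀)/p₁}.
  lower = (p₁ − p₀)/p₁ = 0.142 / 0.654 ≈ 0.2171
  upper = min{1, (1 − p₀)/p₁} = 0.488 / 0.654 ≈ 0.7462

0.217 ≤ PN ≤ 0.746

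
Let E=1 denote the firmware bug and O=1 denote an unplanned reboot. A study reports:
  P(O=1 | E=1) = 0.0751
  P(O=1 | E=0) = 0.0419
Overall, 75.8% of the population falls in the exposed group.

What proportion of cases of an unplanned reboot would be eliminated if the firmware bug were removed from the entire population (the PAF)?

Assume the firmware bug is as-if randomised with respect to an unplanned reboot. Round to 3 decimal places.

Let p₁ = 0.0751, p₀ = 0.0419.
Overall risk P(Y=1) = π·p₁ + (1−π)·p₀ = 0.758×0.0751 + 0.242×0.0419 = 0.067066.
Under exogeneity, PAF = [P(Y=1) − p₀] / P(Y=1).
PAF = (0.067066 − 0.0419) / 0.067066 ≈ 0.3752

PAF ≈ 0.375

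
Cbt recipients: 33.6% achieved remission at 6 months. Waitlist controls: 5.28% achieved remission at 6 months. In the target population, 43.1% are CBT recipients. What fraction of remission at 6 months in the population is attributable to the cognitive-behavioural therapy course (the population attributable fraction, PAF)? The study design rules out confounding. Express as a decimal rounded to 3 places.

PAF ≈ 0.698

p₁ = 0.336, p₀ = 0.0528.
Overall risk P(Y=1) = π·p₁ + (1−π)·p₀ = 0.431×0.336 + 0.569×0.0528 = 0.17486.
Under exogeneity, PAF = [P(Y=1) − p₀] / P(Y=1).
PAF = (0.17486 − 0.0528) / 0.17486 ≈ 0.6980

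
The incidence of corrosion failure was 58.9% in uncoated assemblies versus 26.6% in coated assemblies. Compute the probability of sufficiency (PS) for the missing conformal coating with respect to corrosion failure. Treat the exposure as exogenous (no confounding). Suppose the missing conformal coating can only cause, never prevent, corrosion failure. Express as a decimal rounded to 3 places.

p₁ = 0.589, p₀ = 0.266.
Under exogeneity and monotonicity, PS = (p₁ − p₀) / (1 − p₀).
PS = (0.589 − 0.266) / (1 − 0.266) = 0.323 / 0.734 ≈ 0.4401

PS ≈ 0.440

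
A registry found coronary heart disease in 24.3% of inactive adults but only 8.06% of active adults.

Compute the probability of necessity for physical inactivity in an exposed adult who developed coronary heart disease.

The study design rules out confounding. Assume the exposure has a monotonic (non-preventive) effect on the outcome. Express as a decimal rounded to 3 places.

PN ≈ 0.668

p₁ = 0.243, p₀ = 0.0806.
Under exogeneity and monotonicity, PN = (p₁ − p₀) / p₁.
PN = (0.243 − 0.0806) / 0.243 = 0.1624 / 0.243 ≈ 0.6683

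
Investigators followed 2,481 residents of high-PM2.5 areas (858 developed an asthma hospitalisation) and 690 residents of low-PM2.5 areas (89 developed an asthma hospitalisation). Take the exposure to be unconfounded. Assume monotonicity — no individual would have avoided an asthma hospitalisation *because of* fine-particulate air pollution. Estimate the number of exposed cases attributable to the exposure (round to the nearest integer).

about 538 cases

p₁ = P(outcome | exposed) = 858/2481 = 0.34583
p₀ = P(outcome | unexposed) = 89/690 = 0.12899
PN = (p₁ − p₀)/p₁ = (0.34583 − 0.12899) / 0.34583 ≈ 0.62702.
Attributable cases ≈ PN × (exposed cases) = 0.62702 × 858 ≈ 537.99.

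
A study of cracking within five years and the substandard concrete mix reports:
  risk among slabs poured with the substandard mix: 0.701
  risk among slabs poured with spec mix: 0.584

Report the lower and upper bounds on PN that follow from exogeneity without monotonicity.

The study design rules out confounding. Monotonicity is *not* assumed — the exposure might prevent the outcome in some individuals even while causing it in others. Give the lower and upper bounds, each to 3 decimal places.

0.167 ≤ PN ≤ 0.593

Let p₁ = 0.701, p₀ = 0.584.
Under exogeneity alone the bounds on PN are max{0,(p₁−p₀)/p₁} ≤ PN ≤ min{1,(1−p₀)/p₁}.
  lower = (p₁ − p₀)/p₁ = 0.117 / 0.701 ≈ 0.1669
  upper = min{1, (1 − p₀)/p₁} = 0.416 / 0.701 ≈ 0.5934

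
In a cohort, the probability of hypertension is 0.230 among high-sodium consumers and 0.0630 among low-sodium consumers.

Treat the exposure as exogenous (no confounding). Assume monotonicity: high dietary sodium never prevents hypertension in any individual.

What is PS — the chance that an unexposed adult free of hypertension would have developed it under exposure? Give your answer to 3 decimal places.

Let p₁ = 0.23, p₀ = 0.063.
Under exogeneity and monotonicity, PS = (p₁ − p₀) / (1 − p₀).
PS = (0.23 − 0.063) / (1 − 0.063) = 0.167 / 0.937 ≈ 0.1782

PS ≈ 0.178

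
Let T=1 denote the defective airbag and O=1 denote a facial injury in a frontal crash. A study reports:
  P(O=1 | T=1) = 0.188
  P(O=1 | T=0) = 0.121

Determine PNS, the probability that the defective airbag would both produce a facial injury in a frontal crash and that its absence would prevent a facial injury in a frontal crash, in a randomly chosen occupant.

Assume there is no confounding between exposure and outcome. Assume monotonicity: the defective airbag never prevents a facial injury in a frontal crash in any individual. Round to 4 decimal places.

PNS ≈ 0.0670

Let p₁ = 0.188, p₀ = 0.121.
Under exogeneity and monotonicity, PNS = p₁ − p₀.
PNS = 0.188 − 0.121 = 0.067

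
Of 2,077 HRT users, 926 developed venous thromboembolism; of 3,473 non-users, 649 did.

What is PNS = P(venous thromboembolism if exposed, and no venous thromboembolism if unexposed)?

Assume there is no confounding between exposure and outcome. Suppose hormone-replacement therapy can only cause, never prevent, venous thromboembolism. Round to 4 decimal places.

PNS ≈ 0.2590

p₁ = P(outcome | exposed) = 926/2077 = 0.44584
p₀ = P(outcome | unexposed) = 649/3473 = 0.18687
Under exogeneity and monotonicity, PNS = p₁ − p₀.
PNS = 0.44584 − 0.18687 = 0.25897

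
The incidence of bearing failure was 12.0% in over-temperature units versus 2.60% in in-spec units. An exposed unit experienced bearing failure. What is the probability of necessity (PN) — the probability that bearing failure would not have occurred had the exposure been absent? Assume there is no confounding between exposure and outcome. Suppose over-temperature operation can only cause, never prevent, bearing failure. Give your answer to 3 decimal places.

PN ≈ 0.783

p₁ = 0.12, p₀ = 0.026.
Under exogeneity and monotonicity, PN = (p₁ − p₀) / p₁.
PN = (0.12 − 0.026) / 0.12 = 0.094 / 0.12 ≈ 0.7833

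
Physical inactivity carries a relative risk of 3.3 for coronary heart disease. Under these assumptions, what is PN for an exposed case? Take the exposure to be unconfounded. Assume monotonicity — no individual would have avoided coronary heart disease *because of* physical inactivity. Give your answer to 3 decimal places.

Under exogeneity and monotonicity, PN = (RR − 1) / RR = 1 − 1/RR.
PN = (3.3 − 1) / 3.3 = 2.3 / 3.3 ≈ 0.6970

PN ≈ 0.697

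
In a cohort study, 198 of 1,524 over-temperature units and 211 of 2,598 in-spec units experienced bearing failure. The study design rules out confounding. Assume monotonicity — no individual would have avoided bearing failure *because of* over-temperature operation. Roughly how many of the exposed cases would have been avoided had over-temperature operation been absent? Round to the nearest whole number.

p₁ = P(outcome | exposed) = 198/1524 = 0.12992
p₀ = P(outcome | unexposed) = 211/2598 = 0.081216
PN = (p₁ − p₀)/p₁ = (0.12992 − 0.081216) / 0.12992 ≈ 0.37488.
Attributable cases ≈ PN × (exposed cases) = 0.37488 × 198 ≈ 74.23.

about 74 cases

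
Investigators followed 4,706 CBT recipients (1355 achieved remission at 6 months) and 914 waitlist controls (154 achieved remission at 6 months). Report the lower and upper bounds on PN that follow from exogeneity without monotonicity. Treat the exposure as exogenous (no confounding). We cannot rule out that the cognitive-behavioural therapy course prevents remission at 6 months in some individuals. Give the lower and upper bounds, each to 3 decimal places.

p₁ = P(outcome | exposed) = 1355/4706 = 0.28793
p₀ = P(outcome | unexposed) = 154/914 = 0.16849
Under exogeneity alone the bounds on PN are max{0,(p₁−p₀)/p₁} ≤ PN ≤ min{1,(1−p₀)/p₁}.
  lower = (p₁ − p₀)/p₁ = 0.11944 / 0.28793 ≈ 0.4148
  upper = min{1, (1 − p₀)/p₁} = 0.83151 / 0.28793 ≈ 2.8879 → capped at 1

0.415 ≤ PN ≤ 1.000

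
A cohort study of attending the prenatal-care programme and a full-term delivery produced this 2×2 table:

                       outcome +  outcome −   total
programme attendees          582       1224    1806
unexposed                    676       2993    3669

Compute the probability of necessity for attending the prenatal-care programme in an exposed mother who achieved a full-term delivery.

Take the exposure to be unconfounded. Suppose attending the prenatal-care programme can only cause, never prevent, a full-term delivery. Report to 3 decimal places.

PN ≈ 0.428

p₁ = P(outcome | exposed) = 582/1806 = 0.32226
p₀ = P(outcome | unexposed) = 676/3669 = 0.18425
Under exogeneity and monotonicity, PN = (p₁ − p₀) / p₁.
PN = (0.32226 − 0.18425) / 0.32226 = 0.13801 / 0.32226 ≈ 0.4283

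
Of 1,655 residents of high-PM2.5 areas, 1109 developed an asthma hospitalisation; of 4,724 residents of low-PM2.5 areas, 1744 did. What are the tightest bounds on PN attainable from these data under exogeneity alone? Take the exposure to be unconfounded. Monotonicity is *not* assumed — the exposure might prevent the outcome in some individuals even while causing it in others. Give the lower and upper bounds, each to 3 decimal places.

p₁ = P(outcome | exposed) = 1109/1655 = 0.67009
p₀ = P(outcome | unexposed) = 1744/4724 = 0.36918
Under exogeneity alone the bounds on PN are max{0,(p₁−p₀)/p₁} ≤ PN ≤ min{1,(1−p₀)/p₁}.
  lower = (p₁ − p₀)/p₁ = 0.30091 / 0.67009 ≈ 0.4491
  upper = min{1, (1 − p₀)/p₁} = 0.63082 / 0.67009 ≈ 0.9414

0.449 ≤ PN ≤ 0.941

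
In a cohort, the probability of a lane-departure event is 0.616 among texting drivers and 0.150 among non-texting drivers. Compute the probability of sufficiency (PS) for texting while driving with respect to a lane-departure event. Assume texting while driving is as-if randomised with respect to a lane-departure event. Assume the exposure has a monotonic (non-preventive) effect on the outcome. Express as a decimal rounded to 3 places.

Let p₁ = 0.616, p₀ = 0.15.
Under exogeneity and monotonicity, PS = (p₁ − p₀) / (1 − p₀).
PS = (0.616 − 0.15) / (1 − 0.15) = 0.466 / 0.85 ≈ 0.5482

PS ≈ 0.548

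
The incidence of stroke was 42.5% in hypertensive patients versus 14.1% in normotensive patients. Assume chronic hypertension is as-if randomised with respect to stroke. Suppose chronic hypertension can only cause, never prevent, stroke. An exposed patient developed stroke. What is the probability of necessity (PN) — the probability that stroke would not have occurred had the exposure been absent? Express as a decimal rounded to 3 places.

PN ≈ 0.668

p₁ = 0.425, p₀ = 0.141.
Under exogeneity and monotonicity, PN = (p₁ − p₀) / p₁.
PN = (0.425 − 0.141) / 0.425 = 0.284 / 0.425 ≈ 0.6682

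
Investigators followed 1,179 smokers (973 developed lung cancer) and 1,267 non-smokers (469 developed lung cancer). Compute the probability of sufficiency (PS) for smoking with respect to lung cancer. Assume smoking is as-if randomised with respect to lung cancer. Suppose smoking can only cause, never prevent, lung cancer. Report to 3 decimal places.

PS ≈ 0.723

p₁ = P(outcome | exposed) = 973/1179 = 0.82528
p₀ = P(outcome | unexposed) = 469/1267 = 0.37017
Under exogeneity and monotonicity, PS = (p₁ − p₀) / (1 − p₀).
PS = (0.82528 − 0.37017) / (1 − 0.37017) = 0.45511 / 0.62983 ≈ 0.7226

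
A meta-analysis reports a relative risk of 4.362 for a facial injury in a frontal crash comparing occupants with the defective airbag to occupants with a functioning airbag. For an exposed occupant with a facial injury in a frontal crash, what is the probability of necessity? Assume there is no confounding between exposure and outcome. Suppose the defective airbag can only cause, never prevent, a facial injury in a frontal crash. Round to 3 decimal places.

Under exogeneity and monotonicity, PN = (RR − 1) / RR = 1 − 1/RR.
PN = (4.362 − 1) / 4.362 = 3.362 / 4.362 ≈ 0.7707

PN ≈ 0.771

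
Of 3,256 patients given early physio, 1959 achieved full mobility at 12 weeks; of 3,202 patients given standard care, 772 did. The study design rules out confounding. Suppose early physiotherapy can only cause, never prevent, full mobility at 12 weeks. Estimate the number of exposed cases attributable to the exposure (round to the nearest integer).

about 1174 cases

p₁ = P(outcome | exposed) = 1959/3256 = 0.60166
p₀ = P(outcome | unexposed) = 772/3202 = 0.2411
PN = (p₁ − p₀)/p₁ = (0.60166 − 0.2411) / 0.60166 ≈ 0.59928.
Attributable cases ≈ PN × (exposed cases) = 0.59928 × 1959 ≈ 1173.98.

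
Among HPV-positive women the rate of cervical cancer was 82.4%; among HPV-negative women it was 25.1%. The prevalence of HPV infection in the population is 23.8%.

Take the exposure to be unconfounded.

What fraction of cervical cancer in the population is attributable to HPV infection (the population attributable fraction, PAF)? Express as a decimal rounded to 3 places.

PAF ≈ 0.352

p₁ = 0.824, p₀ = 0.251.
Overall risk P(Y=1) = π·p₁ + (1−π)·p₀ = 0.238×0.824 + 0.762×0.251 = 0.38737.
Under exogeneity, PAF = [P(Y=1) − p₀] / P(Y=1).
PAF = (0.38737 − 0.251) / 0.38737 ≈ 0.3520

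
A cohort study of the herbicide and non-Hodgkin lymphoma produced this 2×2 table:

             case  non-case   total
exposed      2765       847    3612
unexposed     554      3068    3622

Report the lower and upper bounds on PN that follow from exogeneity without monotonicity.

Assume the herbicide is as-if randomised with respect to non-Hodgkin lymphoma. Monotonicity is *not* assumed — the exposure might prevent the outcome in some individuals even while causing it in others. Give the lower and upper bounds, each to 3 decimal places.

p₁ = P(outcome | exposed) = 2765/3612 = 0.7655
p₀ = P(outcome | unexposed) = 554/3622 = 0.15295
Under exogeneity alone the bounds on PN are max{0,(p₁−p₀)/p₁} ≤ PN ≤ min{1,(1−p₀)/p₁}.
  lower = (p₁ − p₀)/p₁ = 0.61255 / 0.7655 ≈ 0.8002
  upper = min{1, (1 − p₀)/p₁} = 0.84705 / 0.7655 ≈ 1.1065 → capped at 1

0.800 ≤ PN ≤ 1.000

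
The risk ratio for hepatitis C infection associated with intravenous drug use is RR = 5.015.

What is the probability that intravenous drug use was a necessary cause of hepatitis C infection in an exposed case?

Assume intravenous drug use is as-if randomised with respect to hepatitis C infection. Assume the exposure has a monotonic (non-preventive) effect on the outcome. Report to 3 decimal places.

Under exogeneity and monotonicity, PN = (RR − 1) / RR = 1 − 1/RR.
PN = (5.015 − 1) / 5.015 = 4.015 / 5.015 ≈ 0.8006

PN ≈ 0.801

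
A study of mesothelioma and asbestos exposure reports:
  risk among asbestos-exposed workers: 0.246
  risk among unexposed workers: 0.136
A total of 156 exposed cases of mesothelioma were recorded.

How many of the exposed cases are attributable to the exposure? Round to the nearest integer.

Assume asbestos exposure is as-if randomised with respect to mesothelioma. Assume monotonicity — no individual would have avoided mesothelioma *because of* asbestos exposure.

Let p₁ = 0.246, p₀ = 0.136.
PN = (p₁ − p₀)/p₁ = (0.246 − 0.136) / 0.246 ≈ 0.44715.
Attributable cases ≈ PN × (exposed cases) = 0.44715 × 156 ≈ 69.76.

about 70 cases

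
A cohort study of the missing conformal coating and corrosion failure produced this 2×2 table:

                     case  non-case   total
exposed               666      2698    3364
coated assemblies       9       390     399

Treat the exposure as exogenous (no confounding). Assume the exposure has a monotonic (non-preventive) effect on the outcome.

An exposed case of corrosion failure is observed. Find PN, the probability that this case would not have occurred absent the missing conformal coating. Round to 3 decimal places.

p₁ = P(outcome | exposed) = 666/3364 = 0.19798
p₀ = P(outcome | unexposed) = 9/399 = 0.022556
Under exogeneity and monotonicity, PN = (p₁ − p₀) / p₁.
PN = (0.19798 − 0.022556) / 0.19798 = 0.17542 / 0.19798 ≈ 0.8861

PN ≈ 0.886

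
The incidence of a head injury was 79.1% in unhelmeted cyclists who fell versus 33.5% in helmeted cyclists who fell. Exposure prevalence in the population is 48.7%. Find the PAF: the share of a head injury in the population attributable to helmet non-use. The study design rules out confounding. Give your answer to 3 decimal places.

p₁ = 0.791, p₀ = 0.335.
Overall risk P(Y=1) = π·p₁ + (1−π)·p₀ = 0.487×0.791 + 0.513×0.335 = 0.55707.
Under exogeneity, PAF = [P(Y=1) − p₀] / P(Y=1).
PAF = (0.55707 − 0.335) / 0.55707 ≈ 0.3986

PAF ≈ 0.399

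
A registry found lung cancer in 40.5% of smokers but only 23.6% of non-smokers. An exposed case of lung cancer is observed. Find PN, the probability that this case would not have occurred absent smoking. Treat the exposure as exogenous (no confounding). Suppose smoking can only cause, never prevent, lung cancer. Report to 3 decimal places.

PN ≈ 0.417

p₁ = 0.405, p₀ = 0.236.
Under exogeneity and monotonicity, PN = (p₁ − p₀) / p₁.
PN = (0.405 − 0.236) / 0.405 = 0.169 / 0.405 ≈ 0.4173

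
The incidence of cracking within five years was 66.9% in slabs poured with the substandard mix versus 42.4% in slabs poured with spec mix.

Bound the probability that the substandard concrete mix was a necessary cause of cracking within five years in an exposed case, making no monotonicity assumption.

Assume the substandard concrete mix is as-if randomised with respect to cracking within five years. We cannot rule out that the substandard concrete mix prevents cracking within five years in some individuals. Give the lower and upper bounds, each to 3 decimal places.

p₁ = 0.669, p₀ = 0.424.
Under exogeneity alone the bounds on PN are max{0,(p₁−p₀)/p₁} ≤ PN ≤ min{1,(1−p₀)/p₁}.
  lower = (p₁ − p₀)/p₁ = 0.245 / 0.669 ≈ 0.3662
  upper = min{1, (1 − p₀)/p₁} = 0.576 / 0.669 ≈ 0.8610

0.366 ≤ PN ≤ 0.861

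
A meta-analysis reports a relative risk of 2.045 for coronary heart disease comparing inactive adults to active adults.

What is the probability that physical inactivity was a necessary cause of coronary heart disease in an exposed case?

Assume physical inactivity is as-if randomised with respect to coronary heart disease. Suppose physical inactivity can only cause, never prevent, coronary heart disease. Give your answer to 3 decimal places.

Under exogeneity and monotonicity, PN = (RR − 1) / RR = 1 − 1/RR.
PN = (2.045 − 1) / 2.045 = 1.045 / 2.045 ≈ 0.5110

PN ≈ 0.511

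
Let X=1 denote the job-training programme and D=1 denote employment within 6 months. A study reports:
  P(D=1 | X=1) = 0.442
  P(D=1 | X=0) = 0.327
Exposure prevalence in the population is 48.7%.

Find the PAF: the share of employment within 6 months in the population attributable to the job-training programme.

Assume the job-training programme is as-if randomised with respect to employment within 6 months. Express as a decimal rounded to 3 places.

PAF ≈ 0.146

Let p₁ = 0.442, p₀ = 0.327.
Overall risk P(Y=1) = π·p₁ + (1−π)·p₀ = 0.487×0.442 + 0.513×0.327 = 0.38301.
Under exogeneity, PAF = [P(Y=1) − p₀] / P(Y=1).
PAF = (0.38301 − 0.327) / 0.38301 ≈ 0.1462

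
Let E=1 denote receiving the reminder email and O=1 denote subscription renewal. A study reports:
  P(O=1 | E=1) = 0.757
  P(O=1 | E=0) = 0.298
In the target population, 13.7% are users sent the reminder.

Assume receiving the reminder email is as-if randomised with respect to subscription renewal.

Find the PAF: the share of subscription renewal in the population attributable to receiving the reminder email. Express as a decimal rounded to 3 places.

Let p₁ = 0.757, p₀ = 0.298.
Overall risk P(Y=1) = π·p₁ + (1−π)·p₀ = 0.137×0.757 + 0.863×0.298 = 0.36088.
Under exogeneity, PAF = [P(Y=1) − p₀] / P(Y=1).
PAF = (0.36088 − 0.298) / 0.36088 ≈ 0.1742

PAF ≈ 0.174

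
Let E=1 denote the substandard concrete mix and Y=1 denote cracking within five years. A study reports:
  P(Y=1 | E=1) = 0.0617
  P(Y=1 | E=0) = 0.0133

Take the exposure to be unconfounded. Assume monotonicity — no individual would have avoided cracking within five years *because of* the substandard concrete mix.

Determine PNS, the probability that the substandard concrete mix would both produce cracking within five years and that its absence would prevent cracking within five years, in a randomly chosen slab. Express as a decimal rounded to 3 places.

PNS ≈ 0.048

Let p₁ = 0.0617, p₀ = 0.0133.
Under exogeneity and monotonicity, PNS = p₁ − p₀.
PNS = 0.0617 − 0.0133 = 0.0484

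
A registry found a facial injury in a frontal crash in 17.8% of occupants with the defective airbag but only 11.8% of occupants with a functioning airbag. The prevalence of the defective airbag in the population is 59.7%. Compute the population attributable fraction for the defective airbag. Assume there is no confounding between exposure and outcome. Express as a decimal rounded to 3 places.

p₁ = 0.178, p₀ = 0.118.
Overall risk P(Y=1) = π·p₁ + (1−π)·p₀ = 0.597×0.178 + 0.403×0.118 = 0.15382.
Under exogeneity, PAF = [P(Y=1) − p₀] / P(Y=1).
PAF = (0.15382 − 0.118) / 0.15382 ≈ 0.2329

PAF ≈ 0.233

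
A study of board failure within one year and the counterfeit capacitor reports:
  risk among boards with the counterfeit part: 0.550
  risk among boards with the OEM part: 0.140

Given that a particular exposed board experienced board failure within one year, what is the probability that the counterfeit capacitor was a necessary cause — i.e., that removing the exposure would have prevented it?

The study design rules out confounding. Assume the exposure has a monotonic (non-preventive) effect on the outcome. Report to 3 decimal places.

Let p₁ = 0.55, p₀ = 0.14.
Under exogeneity and monotonicity, PN = (p₁ − p₀) / p₁.
PN = (0.55 − 0.14) / 0.55 = 0.41 / 0.55 ≈ 0.7455

PN ≈ 0.745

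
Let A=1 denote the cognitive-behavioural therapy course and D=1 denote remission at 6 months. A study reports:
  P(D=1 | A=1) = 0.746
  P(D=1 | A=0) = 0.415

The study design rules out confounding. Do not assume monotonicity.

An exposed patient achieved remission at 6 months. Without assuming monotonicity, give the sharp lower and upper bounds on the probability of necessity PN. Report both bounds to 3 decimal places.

0.444 ≤ PN ≤ 0.784

Let p₁ = 0.746, p₀ = 0.415.
Under exogeneity alone the bounds on PN are max{0,(p₁−p₀)/p₁} ≤ PN ≤ min{1,(1−p₀)/p₁}.
  lower = (p₁ − p₀)/p₁ = 0.331 / 0.746 ≈ 0.4437
  upper = min{1, (1 − p₀)/p₁} = 0.585 / 0.746 ≈ 0.7842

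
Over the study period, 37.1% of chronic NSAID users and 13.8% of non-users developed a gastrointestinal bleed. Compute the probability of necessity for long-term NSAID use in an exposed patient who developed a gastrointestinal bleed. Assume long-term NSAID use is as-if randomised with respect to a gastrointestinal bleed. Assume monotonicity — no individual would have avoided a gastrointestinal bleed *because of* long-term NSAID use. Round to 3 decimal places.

PN ≈ 0.628

p₁ = 0.371, p₀ = 0.138.
Under exogeneity and monotonicity, PN = (p₁ − p₀) / p₁.
PN = (0.371 − 0.138) / 0.371 = 0.233 / 0.371 ≈ 0.6280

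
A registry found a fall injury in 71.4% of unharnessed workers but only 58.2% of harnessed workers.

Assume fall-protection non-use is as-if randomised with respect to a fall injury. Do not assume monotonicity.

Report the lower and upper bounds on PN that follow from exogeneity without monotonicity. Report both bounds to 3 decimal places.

p₁ = 0.714, p₀ = 0.582.
Under exogeneity alone the bounds on PN are max{0,(p₁−p₀)/p₁} ≤ PN ≤ min{1,(1−p₀)/p₁}.
  lower = (p₁ − p₀)/p₁ = 0.132 / 0.714 ≈ 0.1849
  upper = min{1, (1 − p₀)/p₁} = 0.418 / 0.714 ≈ 0.5854

0.185 ≤ PN ≤ 0.585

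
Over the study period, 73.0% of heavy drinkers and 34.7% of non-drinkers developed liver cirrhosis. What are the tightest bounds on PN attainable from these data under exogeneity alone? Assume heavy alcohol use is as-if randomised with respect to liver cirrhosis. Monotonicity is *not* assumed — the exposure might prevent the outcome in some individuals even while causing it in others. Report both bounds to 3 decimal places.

p₁ = 0.73, p₀ = 0.347.
Under exogeneity alone the bounds on PN are max{0,(p₁−p₀)/p₁} ≤ PN ≤ min{1,(1−p₀)/p₁}.
  lower = (p₁ − p₀)/p₁ = 0.383 / 0.73 ≈ 0.5247
  upper = min{1, (1 − p₀)/p₁} = 0.653 / 0.73 ≈ 0.8945

0.525 ≤ PN ≤ 0.895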